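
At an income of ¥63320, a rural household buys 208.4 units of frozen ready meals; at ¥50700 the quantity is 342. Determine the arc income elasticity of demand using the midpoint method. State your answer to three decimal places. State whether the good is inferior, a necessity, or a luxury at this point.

-2.193 (inferior good)

ΔQ = 342 − 208.4 = 133.6; midpoint Q̄ = (208.4 + 342)/2 = 275.2.
ΔI = 50700 − 63320 = -12620; midpoint Ī = (63320 + 50700)/2 = 57010.
η = (ΔQ/Q̄) ÷ (ΔI/Ī) = (133.6/275.2) ÷ (-12620/57010) = -2.193.
η < 0 ⇒ inferior good.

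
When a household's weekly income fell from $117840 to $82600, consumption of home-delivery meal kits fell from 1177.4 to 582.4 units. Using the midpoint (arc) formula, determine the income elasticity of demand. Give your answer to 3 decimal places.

ΔQ = 582.4 − 1177.4 = -595; midpoint Q̄ = (1177.4 + 582.4)/2 = 879.9.
ΔI = 82600 − 117840 = -35240; midpoint Ī = (117840 + 82600)/2 = 100220.
η = (ΔQ/Q̄) ÷ (ΔI/Ī) = (-595/879.9) ÷ (-35240/100220) = 1.923.

1.923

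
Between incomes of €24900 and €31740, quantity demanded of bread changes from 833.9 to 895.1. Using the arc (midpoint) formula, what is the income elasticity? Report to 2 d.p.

ΔQ = 895.1 − 833.9 = 61.2; midpoint Q̄ = (833.9 + 895.1)/2 = 864.5.
ΔI = 31740 − 24900 = 6840; midpoint Ī = (24900 + 31740)/2 = 28320.
η = (ΔQ/Q̄) ÷ (ΔI/Ī) = (61.2/864.5) ÷ (6840/28320) = 0.29.

0.29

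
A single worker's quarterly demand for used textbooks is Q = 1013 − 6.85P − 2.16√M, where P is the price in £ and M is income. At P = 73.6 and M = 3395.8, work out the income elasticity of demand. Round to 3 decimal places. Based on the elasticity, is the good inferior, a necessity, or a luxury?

-0.164 (inferior good)

At P = 73.6, M = 3395.8: Q = 382.969.
Holding P constant, ∂Q/∂M = -2.16/(2√M) = -0.0185333.
η_M = (∂Q/∂M)·(M/Q) = -0.0185333 × (3395.8/382.969) = -0.164.
Since η < 0, this is an inferior good.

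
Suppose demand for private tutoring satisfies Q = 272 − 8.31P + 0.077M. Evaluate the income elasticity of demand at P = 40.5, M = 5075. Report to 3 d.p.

1.198

At P = 40.5, M = 5075: Q = 326.220.
Holding P constant, ∂Q/∂M = 0.077.
η_M = (∂Q/∂M)·(M/Q) = 0.077 × (5075/326.220) = 1.198.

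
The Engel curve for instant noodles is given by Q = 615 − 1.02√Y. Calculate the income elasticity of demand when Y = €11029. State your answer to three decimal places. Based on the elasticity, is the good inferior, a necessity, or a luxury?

At Y = 11029: Q = 507.881.
dQ/dY = -1.02/(2√Y) = -0.00485626 at this income.
η = (dQ/dY)·(Y/Q) = -0.00485626 × (11029/507.881) = -0.105.
Since η < 0, the good is an inferior good.

-0.105 (inferior good)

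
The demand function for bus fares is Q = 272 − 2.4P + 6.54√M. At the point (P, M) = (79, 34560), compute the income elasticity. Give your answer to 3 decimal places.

At P = 79, M = 34560: Q = 1298.207.
Holding P constant, ∂Q/∂M = 6.54/(2√M) = 0.0175898.
η_M = (∂Q/∂M)·(M/Q) = 0.0175898 × (34560/1298.207) = 0.468.

0.468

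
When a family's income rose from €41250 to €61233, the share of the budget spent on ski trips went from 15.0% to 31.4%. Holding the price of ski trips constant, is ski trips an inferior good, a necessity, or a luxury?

luxury

The budget share rises as income rises, so η > 1.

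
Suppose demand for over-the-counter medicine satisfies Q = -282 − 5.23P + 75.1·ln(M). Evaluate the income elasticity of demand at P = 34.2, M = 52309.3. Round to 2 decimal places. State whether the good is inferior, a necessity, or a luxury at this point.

At P = 34.2, M = 52309.3: Q = 355.090.
Holding P constant, ∂Q/∂M = 75.1/M = 0.00143569.
η_M = (∂Q/∂M)·(M/Q) = 0.00143569 × (52309.3/355.090) = 0.21.
Since 0 < η < 1, this is a necessity.

0.21 (necessity)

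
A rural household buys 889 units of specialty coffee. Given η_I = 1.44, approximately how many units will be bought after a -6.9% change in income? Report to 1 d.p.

800.7

%ΔQ ≈ η × %ΔI = 1.44 × (-6.9%) = -9.936%.
New Q ≈ 889 × (1 − 0.09936) = 800.7.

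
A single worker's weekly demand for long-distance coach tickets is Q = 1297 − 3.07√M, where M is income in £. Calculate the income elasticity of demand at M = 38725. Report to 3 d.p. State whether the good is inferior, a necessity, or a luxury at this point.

At M = 38725: Q = 692.865.
dQ/dM = -3.07/(2√M) = -0.00780032 at this income.
η = (dQ/dM)·(M/Q) = -0.00780032 × (38725/692.865) = -0.436.
Since η < 0, the good is an inferior good.

-0.436 (inferior good)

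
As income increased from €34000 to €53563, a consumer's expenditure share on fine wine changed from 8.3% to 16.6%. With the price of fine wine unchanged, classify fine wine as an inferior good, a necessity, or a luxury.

luxury

The budget share rises as income rises, so η > 1.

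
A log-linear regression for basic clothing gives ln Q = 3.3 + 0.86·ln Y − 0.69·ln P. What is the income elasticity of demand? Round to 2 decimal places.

0.86

In a log-linear demand, the coefficient on ln Y is the income elasticity.
So η = 0.86.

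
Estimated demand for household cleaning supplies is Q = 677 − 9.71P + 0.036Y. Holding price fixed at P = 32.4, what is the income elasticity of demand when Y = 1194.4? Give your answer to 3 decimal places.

At P = 32.4, Y = 1194.4: Q = 405.394.
Holding P constant, ∂Q/∂Y = 0.036.
η_Y = (∂Q/∂Y)·(Y/Q) = 0.036 × (1194.4/405.394) = 0.106.

0.106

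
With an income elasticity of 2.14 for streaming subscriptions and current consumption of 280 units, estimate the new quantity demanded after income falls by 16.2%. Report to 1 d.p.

182.9

%ΔQ ≈ η × %ΔI = 2.14 × (-16.2%) = -34.668%.
New Q ≈ 280 × (1 − 0.34668) = 182.9.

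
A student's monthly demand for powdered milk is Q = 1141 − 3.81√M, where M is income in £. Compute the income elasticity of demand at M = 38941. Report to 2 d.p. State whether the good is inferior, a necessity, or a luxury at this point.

-0.97 (inferior good)

At M = 38941: Q = 389.155.
dQ/dM = -3.81/(2√M) = -0.00965365 at this income.
η = (dQ/dM)·(M/Q) = -0.00965365 × (38941/389.155) = -0.97.
Since η < 0, the good is an inferior good.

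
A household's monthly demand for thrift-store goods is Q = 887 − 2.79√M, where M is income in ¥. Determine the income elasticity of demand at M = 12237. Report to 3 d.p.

At M = 12237: Q = 578.367.
dQ/dM = -2.79/(2√M) = -0.0126106 at this income.
η = (dQ/dM)·(M/Q) = -0.0126106 × (12237/578.367) = -0.267.

-0.267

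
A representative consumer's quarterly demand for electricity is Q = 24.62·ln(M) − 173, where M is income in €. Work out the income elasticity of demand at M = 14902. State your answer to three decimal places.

0.387

At M = 14902: Q = 63.580.
dQ/dM = 24.62/M = 0.00165213 at this income.
η = (dQ/dM)·(M/Q) = 0.00165213 × (14902/63.580) = 0.387.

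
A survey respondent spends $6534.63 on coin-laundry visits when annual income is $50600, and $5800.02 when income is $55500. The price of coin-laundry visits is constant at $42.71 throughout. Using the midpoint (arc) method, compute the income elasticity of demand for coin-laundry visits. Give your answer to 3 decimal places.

With a constant price, Q₁ = 6534.63/42.71 = 153.000 and Q₂ = 5800.02/42.71 = 135.800 (equivalently, work directly with expenditure since P cancels).
Midpoint %ΔQ = (5800.02 − 6534.63)/6167.33 = -0.11911; midpoint %ΔI = (55500 − 50600)/53050 = 0.09237.
η = -0.11911 / 0.09237 = -1.290.

-1.290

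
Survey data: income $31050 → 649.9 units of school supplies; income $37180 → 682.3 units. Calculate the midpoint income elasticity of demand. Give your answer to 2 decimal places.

ΔQ = 682.3 − 649.9 = 32.4; midpoint Q̄ = (649.9 + 682.3)/2 = 666.1.
ΔI = 37180 − 31050 = 6130; midpoint Ī = (31050 + 37180)/2 = 34115.
η = (ΔQ/Q̄) ÷ (ΔI/Ī) = (32.4/666.1) ÷ (6130/34115) = 0.27.

0.27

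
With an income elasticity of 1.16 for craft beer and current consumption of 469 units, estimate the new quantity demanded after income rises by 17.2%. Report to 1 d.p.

562.6

%ΔQ ≈ η × %ΔI = 1.16 × 17.2% = 19.952%.
New Q ≈ 469 × (1 + 0.19952) = 562.6.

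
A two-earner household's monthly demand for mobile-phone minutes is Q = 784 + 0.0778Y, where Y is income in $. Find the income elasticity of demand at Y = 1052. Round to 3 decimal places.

At Y = 1052: Q = 865.846.
dQ/dY = 0.0778.
η = (dQ/dY)·(Y/Q) = 0.0778 × (1052/865.846) = 0.095.

0.095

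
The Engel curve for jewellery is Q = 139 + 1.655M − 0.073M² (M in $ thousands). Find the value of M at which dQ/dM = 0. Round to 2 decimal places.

dQ/dM = 1.655 − 0.146M.
The good is inferior where dQ/dM < 0. Setting dQ/dM = 0 gives M = 1.655 / 0.146 = 11.34.

11.34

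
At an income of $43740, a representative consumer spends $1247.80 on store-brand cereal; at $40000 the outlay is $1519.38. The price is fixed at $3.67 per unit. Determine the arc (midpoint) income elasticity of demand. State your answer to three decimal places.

With a constant price, Q₁ = 1247.80/3.67 = 340.000 and Q₂ = 1519.38/3.67 = 414.000 (equivalently, work directly with expenditure since P cancels).
Midpoint %ΔQ = (1519.38 − 1247.80)/1383.59 = 0.19629; midpoint %ΔI = (40000 − 43740)/41870 = -0.08932.
η = 0.19629 / -0.08932 = -2.197.

-2.197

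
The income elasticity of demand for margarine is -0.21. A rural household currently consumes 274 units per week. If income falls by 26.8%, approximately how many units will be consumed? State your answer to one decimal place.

%ΔQ ≈ η × %ΔI = -0.21 × (-26.8%) = 5.628%.
New Q ≈ 274 × (1 + 0.05628) = 289.4.

289.4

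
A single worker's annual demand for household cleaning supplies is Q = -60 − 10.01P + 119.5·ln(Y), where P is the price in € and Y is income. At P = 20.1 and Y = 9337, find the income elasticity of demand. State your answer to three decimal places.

0.144

At P = 20.1, Y = 9337: Q = 831.237.
Holding P constant, ∂Q/∂Y = 119.5/Y = 0.0127985.
η_Y = (∂Q/∂Y)·(Y/Q) = 0.0127985 × (9337/831.237) = 0.144.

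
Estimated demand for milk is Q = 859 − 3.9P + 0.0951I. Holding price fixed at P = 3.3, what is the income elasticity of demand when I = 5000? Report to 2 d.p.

0.36

At P = 3.3, I = 5000: Q = 1321.630.
Holding P constant, ∂Q/∂I = 0.0951.
η_I = (∂Q/∂I)·(I/Q) = 0.0951 × (5000/1321.630) = 0.36.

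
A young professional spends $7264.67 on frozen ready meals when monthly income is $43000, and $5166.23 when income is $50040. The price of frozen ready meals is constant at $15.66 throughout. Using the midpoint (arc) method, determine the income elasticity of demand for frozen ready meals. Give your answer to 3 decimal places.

With a constant price, Q₁ = 7264.67/15.66 = 463.900 and Q₂ = 5166.23/15.66 = 329.900 (equivalently, work directly with expenditure since P cancels).
Midpoint %ΔQ = (5166.23 − 7264.67)/6215.45 = -0.33762; midpoint %ΔI = (50040 − 43000)/46520 = 0.15133.
η = -0.33762 / 0.15133 = -2.231.

-2.231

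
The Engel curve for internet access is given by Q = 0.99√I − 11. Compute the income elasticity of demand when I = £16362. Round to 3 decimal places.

At I = 16362: Q = 115.635.
dQ/dI = 0.99/(2√I) = 0.00386979 at this income.
η = (dQ/dI)·(I/Q) = 0.00386979 × (16362/115.635) = 0.548.

0.548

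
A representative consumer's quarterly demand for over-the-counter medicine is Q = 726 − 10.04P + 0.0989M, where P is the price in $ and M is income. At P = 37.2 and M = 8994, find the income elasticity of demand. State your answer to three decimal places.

At P = 37.2, M = 8994: Q = 1242.019.
Holding P constant, ∂Q/∂M = 0.0989.
η_M = (∂Q/∂M)·(M/Q) = 0.0989 × (8994/1242.019) = 0.716.

0.716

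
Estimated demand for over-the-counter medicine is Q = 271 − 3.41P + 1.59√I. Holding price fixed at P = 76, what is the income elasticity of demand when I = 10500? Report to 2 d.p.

0.47

At P = 76, I = 10500: Q = 174.767.
Holding P constant, ∂Q/∂I = 1.59/(2√I) = 0.00775841.
η_I = (∂Q/∂I)·(I/Q) = 0.00775841 × (10500/174.767) = 0.47.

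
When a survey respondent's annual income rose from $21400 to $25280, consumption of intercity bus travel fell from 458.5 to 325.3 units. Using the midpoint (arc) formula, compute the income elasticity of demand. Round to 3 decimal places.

ΔQ = 325.3 − 458.5 = -133.2; midpoint Q̄ = (458.5 + 325.3)/2 = 391.9.
ΔI = 25280 − 21400 = 3880; midpoint Ī = (21400 + 25280)/2 = 23340.
η = (ΔQ/Q̄) ÷ (ΔI/Ī) = (-133.2/391.9) ÷ (3880/23340) = -2.045.

-2.045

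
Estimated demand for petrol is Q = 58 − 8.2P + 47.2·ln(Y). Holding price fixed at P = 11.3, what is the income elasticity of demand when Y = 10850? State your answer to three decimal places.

0.117

At P = 11.3, Y = 10850: Q = 403.919.
Holding P constant, ∂Q/∂Y = 47.2/Y = 0.00435023.
η_Y = (∂Q/∂Y)·(Y/Q) = 0.00435023 × (10850/403.919) = 0.117.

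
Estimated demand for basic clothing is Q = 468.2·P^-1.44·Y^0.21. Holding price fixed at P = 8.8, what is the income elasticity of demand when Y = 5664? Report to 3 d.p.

For a multiplicative demand Q = A·P^α·Y^β, the income elasticity is β everywhere.
Here β = 0.21, so η = 0.210.

0.210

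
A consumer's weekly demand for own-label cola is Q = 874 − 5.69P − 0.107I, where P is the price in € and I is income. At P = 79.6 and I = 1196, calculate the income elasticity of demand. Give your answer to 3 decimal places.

At P = 79.6, I = 1196: Q = 293.104.
Holding P constant, ∂Q/∂I = −0.107.
η_I = (∂Q/∂I)·(I/Q) = -0.107 × (1196/293.104) = -0.437.

-0.437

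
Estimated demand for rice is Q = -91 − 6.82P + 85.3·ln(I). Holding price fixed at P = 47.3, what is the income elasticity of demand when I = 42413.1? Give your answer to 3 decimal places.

0.172

At P = 47.3, I = 42413.1: Q = 495.304.
Holding P constant, ∂Q/∂I = 85.3/I = 0.00201117.
η_I = (∂Q/∂I)·(I/Q) = 0.00201117 × (42413.1/495.304) = 0.172.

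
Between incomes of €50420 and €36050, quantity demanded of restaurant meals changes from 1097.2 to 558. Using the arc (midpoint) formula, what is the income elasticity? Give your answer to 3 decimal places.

ΔQ = 558 − 1097.2 = -539.2; midpoint Q̄ = (1097.2 + 558)/2 = 827.6.
ΔI = 36050 − 50420 = -14370; midpoint Ī = (50420 + 36050)/2 = 43235.
η = (ΔQ/Q̄) ÷ (ΔI/Ī) = (-539.2/827.6) ÷ (-14370/43235) = 1.960.

1.960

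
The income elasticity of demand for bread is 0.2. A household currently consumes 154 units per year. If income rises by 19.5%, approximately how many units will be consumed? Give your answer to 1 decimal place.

160.0

%ΔQ ≈ η × %ΔI = 0.2 × 19.5% = 3.9%.
New Q ≈ 154 × (1 + 0.039) = 160.0.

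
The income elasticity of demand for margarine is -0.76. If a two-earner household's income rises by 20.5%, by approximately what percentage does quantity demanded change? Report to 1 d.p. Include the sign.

-15.6%

%ΔQ ≈ η × %ΔI = -0.76 × 20.5% = -15.6%.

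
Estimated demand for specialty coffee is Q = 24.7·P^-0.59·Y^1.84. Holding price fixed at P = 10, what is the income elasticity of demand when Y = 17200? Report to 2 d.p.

1.84

For a multiplicative demand Q = A·P^α·Y^β, the income elasticity is β everywhere.
Here β = 1.84, so η = 1.84.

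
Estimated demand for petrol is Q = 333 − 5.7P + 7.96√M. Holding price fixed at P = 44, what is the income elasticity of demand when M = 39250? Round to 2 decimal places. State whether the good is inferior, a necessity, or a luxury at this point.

At P = 44, M = 39250: Q = 1659.204.
Holding P constant, ∂Q/∂M = 7.96/(2√M) = 0.0200892.
η_M = (∂Q/∂M)·(M/Q) = 0.0200892 × (39250/1659.204) = 0.48.
Since 0 < η < 1, this is a necessity.

0.48 (necessity)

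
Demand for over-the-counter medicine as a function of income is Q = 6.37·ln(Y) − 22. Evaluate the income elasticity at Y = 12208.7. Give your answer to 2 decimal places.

0.17

At Y = 12208.7: Q = 37.941.
dQ/dY = 6.37/Y = 0.000521759 at this income.
η = (dQ/dY)·(Y/Q) = 0.000521759 × (12208.7/37.941) = 0.17.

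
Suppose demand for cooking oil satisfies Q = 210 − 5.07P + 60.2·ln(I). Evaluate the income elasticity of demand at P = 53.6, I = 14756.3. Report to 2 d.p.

At P = 53.6, I = 14756.3: Q = 516.133.
Holding P constant, ∂Q/∂I = 60.2/I = 0.00407961.
η_I = (∂Q/∂I)·(I/Q) = 0.00407961 × (14756.3/516.133) = 0.12.

0.12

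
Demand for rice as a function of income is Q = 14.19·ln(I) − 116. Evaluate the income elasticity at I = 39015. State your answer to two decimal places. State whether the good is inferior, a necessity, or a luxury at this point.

At I = 39015: Q = 34.012.
dQ/dI = 14.19/I = 0.000363706 at this income.
η = (dQ/dI)·(I/Q) = 0.000363706 × (39015/34.012) = 0.42.
Since 0 < η < 1, the good is a necessity.

0.42 (necessity)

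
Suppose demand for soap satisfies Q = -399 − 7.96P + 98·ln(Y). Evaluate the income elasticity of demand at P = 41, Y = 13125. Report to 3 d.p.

0.481

At P = 41, Y = 13125: Q = 203.903.
Holding P constant, ∂Q/∂Y = 98/Y = 0.00746667.
η_Y = (∂Q/∂Y)·(Y/Q) = 0.00746667 × (13125/203.903) = 0.481.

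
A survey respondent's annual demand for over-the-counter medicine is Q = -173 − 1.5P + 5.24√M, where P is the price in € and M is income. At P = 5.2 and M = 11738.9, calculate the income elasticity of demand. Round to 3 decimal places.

0.734

At P = 5.2, M = 11738.9: Q = 386.934.
Holding P constant, ∂Q/∂M = 5.24/(2√M) = 0.0241817.
η_M = (∂Q/∂M)·(M/Q) = 0.0241817 × (11738.9/386.934) = 0.734.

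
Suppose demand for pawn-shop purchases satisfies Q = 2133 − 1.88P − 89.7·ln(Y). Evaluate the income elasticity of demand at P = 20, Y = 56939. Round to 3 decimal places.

-0.081

At P = 20, Y = 56939: Q = 1113.209.
Holding P constant, ∂Q/∂Y = -89.7/Y = -0.00157537.
η_Y = (∂Q/∂Y)·(Y/Q) = -0.00157537 × (56939/1113.209) = -0.081.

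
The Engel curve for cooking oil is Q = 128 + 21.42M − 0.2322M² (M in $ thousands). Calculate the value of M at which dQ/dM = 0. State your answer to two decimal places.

46.12

dQ/dM = 21.42 − 0.4644M.
The good is inferior where dQ/dM < 0. Setting dQ/dM = 0 gives M = 21.42 / 0.4644 = 46.12.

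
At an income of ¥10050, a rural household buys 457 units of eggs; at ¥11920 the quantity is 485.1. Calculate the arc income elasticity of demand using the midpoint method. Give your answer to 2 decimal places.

ΔQ = 485.1 − 457 = 28.1; midpoint Q̄ = (457 + 485.1)/2 = 471.05.
ΔI = 11920 − 10050 = 1870; midpoint Ī = (10050 + 11920)/2 = 10985.
η = (ΔQ/Q̄) ÷ (ΔI/Ī) = (28.1/471.05) ÷ (1870/10985) = 0.35.

0.35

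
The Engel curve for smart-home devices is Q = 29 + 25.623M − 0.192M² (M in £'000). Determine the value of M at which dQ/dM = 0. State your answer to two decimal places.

dQ/dM = 25.623 − 0.384M.
The good is inferior where dQ/dM < 0. Setting dQ/dM = 0 gives M = 25.623 / 0.384 = 66.73.

66.73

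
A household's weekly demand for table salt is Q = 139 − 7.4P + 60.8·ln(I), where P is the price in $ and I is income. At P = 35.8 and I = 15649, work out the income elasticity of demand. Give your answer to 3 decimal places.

0.132

At P = 35.8, I = 15649: Q = 461.296.
Holding P constant, ∂Q/∂I = 60.8/I = 0.00388523.
η_I = (∂Q/∂I)·(I/Q) = 0.00388523 × (15649/461.296) = 0.132.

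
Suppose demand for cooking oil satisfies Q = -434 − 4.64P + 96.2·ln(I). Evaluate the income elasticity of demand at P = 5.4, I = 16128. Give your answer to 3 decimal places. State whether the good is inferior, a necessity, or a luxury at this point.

At P = 5.4, I = 16128: Q = 472.960.
Holding P constant, ∂Q/∂I = 96.2/I = 0.00596478.
η_I = (∂Q/∂I)·(I/Q) = 0.00596478 × (16128/472.960) = 0.203.
Since 0 < η < 1, this is a necessity.

0.203 (necessity)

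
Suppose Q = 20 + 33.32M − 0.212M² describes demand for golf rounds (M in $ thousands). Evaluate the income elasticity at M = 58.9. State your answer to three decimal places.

At M = 58.9: Q = 1247.0755.
dQ/dM = 33.32 − 0.424M = 8.34640.
η = (dQ/dM)·(M/Q) = 8.34640 × (58.9/1247.0755) = 0.394.

0.394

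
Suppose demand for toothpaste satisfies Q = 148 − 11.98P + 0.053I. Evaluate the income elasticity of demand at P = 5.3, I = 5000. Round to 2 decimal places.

0.76

At P = 5.3, I = 5000: Q = 349.506.
Holding P constant, ∂Q/∂I = 0.053.
η_I = (∂Q/∂I)·(I/Q) = 0.053 × (5000/349.506) = 0.76.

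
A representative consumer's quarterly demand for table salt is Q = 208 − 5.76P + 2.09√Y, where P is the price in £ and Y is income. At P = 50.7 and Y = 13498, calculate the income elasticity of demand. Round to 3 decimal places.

At P = 50.7, Y = 13498: Q = 158.786.
Holding P constant, ∂Q/∂Y = 2.09/(2√Y) = 0.00899459.
η_Y = (∂Q/∂Y)·(Y/Q) = 0.00899459 × (13498/158.786) = 0.765.

0.765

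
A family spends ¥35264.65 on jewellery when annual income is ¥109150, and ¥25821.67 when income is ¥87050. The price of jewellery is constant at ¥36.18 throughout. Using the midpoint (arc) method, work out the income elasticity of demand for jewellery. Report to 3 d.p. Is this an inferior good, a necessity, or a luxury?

1.372 (luxury)

With a constant price, Q₁ = 35264.65/36.18 = 974.700 and Q₂ = 25821.67/36.18 = 713.700 (equivalently, work directly with expenditure since P cancels).
Midpoint %ΔQ = (25821.67 − 35264.65)/30543.16 = -0.30917; midpoint %ΔI = (87050 − 109150)/98100 = -0.22528.
η = -0.30917 / -0.22528 = 1.372.
η > 1 ⇒ luxury.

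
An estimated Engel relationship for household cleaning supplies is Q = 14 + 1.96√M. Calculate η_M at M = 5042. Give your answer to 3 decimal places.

At M = 5042: Q = 153.174.
dQ/dM = 1.96/(2√M) = 0.0138014 at this income.
η = (dQ/dM)·(M/Q) = 0.0138014 × (5042/153.174) = 0.454.

0.454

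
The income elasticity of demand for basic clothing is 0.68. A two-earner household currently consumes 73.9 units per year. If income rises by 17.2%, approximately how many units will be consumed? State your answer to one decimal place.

%ΔQ ≈ η × %ΔI = 0.68 × 17.2% = 11.696%.
New Q ≈ 73.9 × (1 + 0.11696) = 82.5.

82.5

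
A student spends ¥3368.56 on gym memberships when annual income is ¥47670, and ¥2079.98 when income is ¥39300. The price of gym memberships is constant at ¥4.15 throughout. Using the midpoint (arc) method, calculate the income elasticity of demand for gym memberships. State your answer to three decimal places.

With a constant price, Q₁ = 3368.56/4.15 = 811.701 and Q₂ = 2079.98/4.15 = 501.200 (equivalently, work directly with expenditure since P cancels).
Midpoint %ΔQ = (2079.98 − 3368.56)/2724.27 = -0.47300; midpoint %ΔI = (39300 − 47670)/43485 = -0.19248.
η = -0.47300 / -0.19248 = 2.457.

2.457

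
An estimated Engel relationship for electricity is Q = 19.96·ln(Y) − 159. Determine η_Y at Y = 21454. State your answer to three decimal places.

0.498

At Y = 21454: Q = 40.074.
dQ/dY = 19.96/Y = 0.000930363 at this income.
η = (dQ/dY)·(Y/Q) = 0.000930363 × (21454/40.074) = 0.498.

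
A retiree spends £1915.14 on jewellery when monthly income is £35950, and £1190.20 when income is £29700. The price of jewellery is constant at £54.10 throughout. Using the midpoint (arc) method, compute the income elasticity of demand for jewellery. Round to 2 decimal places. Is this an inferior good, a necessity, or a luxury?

2.45 (luxury)

With a constant price, Q₁ = 1915.14/54.10 = 35.400 and Q₂ = 1190.20/54.10 = 22.000 (equivalently, work directly with expenditure since P cancels).
Midpoint %ΔQ = (1190.20 − 1915.14)/1552.67 = -0.46690; midpoint %ΔI = (29700 − 35950)/32825 = -0.19040.
η = -0.46690 / -0.19040 = 2.45.
η > 1 ⇒ luxury.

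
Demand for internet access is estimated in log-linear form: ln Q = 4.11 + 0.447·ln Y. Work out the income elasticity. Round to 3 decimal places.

In a log-linear demand, the coefficient on ln Y is the income elasticity.
So η = 0.447.

0.447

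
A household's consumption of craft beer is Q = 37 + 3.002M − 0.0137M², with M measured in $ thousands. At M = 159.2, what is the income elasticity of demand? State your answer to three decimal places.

-1.291

At M = 159.2: Q = 167.6968.
dQ/dM = 3.002 − 0.0274M = -1.36008.
η = (dQ/dM)·(M/Q) = -1.36008 × (159.2/167.6968) = -1.291.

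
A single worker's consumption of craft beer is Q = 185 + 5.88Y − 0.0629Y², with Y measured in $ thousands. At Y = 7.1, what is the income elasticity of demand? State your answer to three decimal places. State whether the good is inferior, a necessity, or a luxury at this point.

At Y = 7.1: Q = 223.5772.
dQ/dY = 5.88 − 0.1258Y = 4.98682.
η = (dQ/dY)·(Y/Q) = 4.98682 × (7.1/223.5772) = 0.158.
0 < η < 1 ⇒ necessity.

0.158 (necessity)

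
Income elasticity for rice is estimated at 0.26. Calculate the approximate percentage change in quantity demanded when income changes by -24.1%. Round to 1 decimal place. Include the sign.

%ΔQ ≈ η × %ΔI = 0.26 × (-24.1%) = -6.3%.

-6.3%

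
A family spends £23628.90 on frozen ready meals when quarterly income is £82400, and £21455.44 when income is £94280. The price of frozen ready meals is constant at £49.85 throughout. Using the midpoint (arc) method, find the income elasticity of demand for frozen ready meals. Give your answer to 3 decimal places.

With a constant price, Q₁ = 23628.90/49.85 = 474.000 and Q₂ = 21455.44/49.85 = 430.400 (equivalently, work directly with expenditure since P cancels).
Midpoint %ΔQ = (21455.44 − 23628.90)/22542.17 = -0.09642; midpoint %ΔI = (94280 − 82400)/88340 = 0.13448.
η = -0.09642 / 0.13448 = -0.717.

-0.717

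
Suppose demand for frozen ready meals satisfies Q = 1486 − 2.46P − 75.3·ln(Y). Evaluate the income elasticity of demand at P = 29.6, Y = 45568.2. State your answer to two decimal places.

At P = 29.6, Y = 45568.2: Q = 605.444.
Holding P constant, ∂Q/∂Y = -75.3/Y = -0.00165247.
η_Y = (∂Q/∂Y)·(Y/Q) = -0.00165247 × (45568.2/605.444) = -0.12.

-0.12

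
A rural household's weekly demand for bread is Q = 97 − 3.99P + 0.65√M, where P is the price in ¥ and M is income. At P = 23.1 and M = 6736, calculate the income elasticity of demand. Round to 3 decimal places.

0.458

At P = 23.1, M = 6736: Q = 58.179.
Holding P constant, ∂Q/∂M = 0.65/(2√M) = 0.00395988.
η_M = (∂Q/∂M)·(M/Q) = 0.00395988 × (6736/58.179) = 0.458.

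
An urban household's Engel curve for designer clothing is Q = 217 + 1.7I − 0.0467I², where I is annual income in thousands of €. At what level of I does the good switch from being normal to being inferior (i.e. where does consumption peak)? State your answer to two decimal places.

dQ/dI = 1.7 − 0.0934I.
The good is inferior where dQ/dI < 0. Setting dQ/dI = 0 gives I = 1.7 / 0.0934 = 18.20.

18.20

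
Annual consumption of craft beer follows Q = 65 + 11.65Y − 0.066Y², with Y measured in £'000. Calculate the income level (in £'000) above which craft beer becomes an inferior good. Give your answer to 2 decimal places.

88.26

dQ/dY = 11.65 − 0.132Y.
The good is inferior where dQ/dY < 0. Setting dQ/dY = 0 gives Y = 11.65 / 0.132 = 88.26.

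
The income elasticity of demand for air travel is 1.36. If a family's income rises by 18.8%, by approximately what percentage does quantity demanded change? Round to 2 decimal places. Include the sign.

25.57%

%ΔQ ≈ η × %ΔI = 1.36 × 18.8% = 25.57%.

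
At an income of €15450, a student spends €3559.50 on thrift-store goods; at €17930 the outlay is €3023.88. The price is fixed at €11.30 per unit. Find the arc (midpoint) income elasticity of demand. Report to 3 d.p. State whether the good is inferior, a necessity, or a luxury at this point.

With a constant price, Q₁ = 3559.50/11.30 = 315.000 and Q₂ = 3023.88/11.30 = 267.600 (equivalently, work directly with expenditure since P cancels).
Midpoint %ΔQ = (3023.88 − 3559.50)/3291.69 = -0.16272; midpoint %ΔI = (17930 − 15450)/16690 = 0.14859.
η = -0.16272 / 0.14859 = -1.095.
η < 0 ⇒ inferior good.

-1.095 (inferior good)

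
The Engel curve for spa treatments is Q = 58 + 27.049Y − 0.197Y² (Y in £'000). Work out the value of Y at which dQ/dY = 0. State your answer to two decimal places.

68.65

dQ/dY = 27.049 − 0.394Y.
The good is inferior where dQ/dY < 0. Setting dQ/dY = 0 gives Y = 27.049 / 0.394 = 68.65.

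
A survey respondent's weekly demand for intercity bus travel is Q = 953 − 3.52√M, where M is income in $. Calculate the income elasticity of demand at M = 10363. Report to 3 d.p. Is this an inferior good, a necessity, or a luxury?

-0.301 (inferior good)

At M = 10363: Q = 594.668.
dQ/dM = -3.52/(2√M) = -0.017289 at this income.
η = (dQ/dM)·(M/Q) = -0.017289 × (10363/594.668) = -0.301.
Since η < 0, the good is an inferior good.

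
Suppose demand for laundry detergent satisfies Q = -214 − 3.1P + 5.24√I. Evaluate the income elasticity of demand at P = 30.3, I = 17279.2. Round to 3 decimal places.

0.904

At P = 30.3, I = 17279.2: Q = 380.870.
Holding P constant, ∂Q/∂I = 5.24/(2√I) = 0.0199315.
η_I = (∂Q/∂I)·(I/Q) = 0.0199315 × (17279.2/380.870) = 0.904.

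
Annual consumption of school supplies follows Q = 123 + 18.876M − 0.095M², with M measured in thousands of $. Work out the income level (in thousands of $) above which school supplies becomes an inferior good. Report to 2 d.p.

99.35

dQ/dM = 18.876 − 0.19M.
The good is inferior where dQ/dM < 0. Setting dQ/dM = 0 gives M = 18.876 / 0.19 = 99.35.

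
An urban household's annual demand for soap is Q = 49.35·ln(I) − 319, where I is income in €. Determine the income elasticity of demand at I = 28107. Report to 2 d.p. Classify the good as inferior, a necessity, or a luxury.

0.26 (necessity)

At I = 28107: Q = 186.530.
dQ/dI = 49.35/I = 0.00175579 at this income.
η = (dQ/dI)·(I/Q) = 0.00175579 × (28107/186.530) = 0.26.
Since 0 < η < 1, the good is a necessity.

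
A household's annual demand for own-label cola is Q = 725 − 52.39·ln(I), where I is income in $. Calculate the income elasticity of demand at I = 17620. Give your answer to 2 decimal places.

At I = 17620: Q = 212.794.
dQ/dI = -52.39/I = -0.00297333 at this income.
η = (dQ/dI)·(I/Q) = -0.00297333 × (17620/212.794) = -0.25.

-0.25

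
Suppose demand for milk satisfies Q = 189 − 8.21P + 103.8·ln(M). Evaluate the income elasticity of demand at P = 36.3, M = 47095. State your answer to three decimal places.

0.103

At P = 36.3, M = 47095: Q = 1007.857.
Holding P constant, ∂Q/∂M = 103.8/M = 0.00220406.
η_M = (∂Q/∂M)·(M/Q) = 0.00220406 × (47095/1007.857) = 0.103.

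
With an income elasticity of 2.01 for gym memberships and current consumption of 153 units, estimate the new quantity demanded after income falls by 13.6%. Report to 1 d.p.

111.2

%ΔQ ≈ η × %ΔI = 2.01 × (-13.6%) = -27.336%.
New Q ≈ 153 × (1 − 0.27336) = 111.2.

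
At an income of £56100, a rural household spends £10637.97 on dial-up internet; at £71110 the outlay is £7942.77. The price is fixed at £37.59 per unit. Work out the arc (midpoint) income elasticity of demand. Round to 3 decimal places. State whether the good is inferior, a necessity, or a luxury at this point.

-1.229 (inferior good)

With a constant price, Q₁ = 10637.97/37.59 = 283.000 and Q₂ = 7942.77/37.59 = 211.300 (equivalently, work directly with expenditure since P cancels).
Midpoint %ΔQ = (7942.77 − 10637.97)/9290.37 = -0.29011; midpoint %ΔI = (71110 − 56100)/63605 = 0.23599.
η = -0.29011 / 0.23599 = -1.229.
η < 0 ⇒ inferior good.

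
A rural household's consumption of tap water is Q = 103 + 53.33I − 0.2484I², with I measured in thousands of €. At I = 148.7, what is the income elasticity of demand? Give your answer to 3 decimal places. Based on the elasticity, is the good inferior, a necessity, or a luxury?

-1.202 (inferior good)

At I = 148.7: Q = 2540.6272.
dQ/dI = 53.33 − 0.4968I = -20.54416.
η = (dQ/dI)·(I/Q) = -20.54416 × (148.7/2540.6272) = -1.202.
η < 0 ⇒ inferior good.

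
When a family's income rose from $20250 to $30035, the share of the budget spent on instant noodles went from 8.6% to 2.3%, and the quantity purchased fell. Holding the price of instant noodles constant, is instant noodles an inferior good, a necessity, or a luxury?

inferior good

Quantity demanded falls as income rises, so η < 0.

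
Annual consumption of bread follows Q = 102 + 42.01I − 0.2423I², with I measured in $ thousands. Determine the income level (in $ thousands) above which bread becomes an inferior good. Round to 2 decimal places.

86.69

dQ/dI = 42.01 − 0.4846I.
The good is inferior where dQ/dI < 0. Setting dQ/dI = 0 gives I = 42.01 / 0.4846 = 86.69.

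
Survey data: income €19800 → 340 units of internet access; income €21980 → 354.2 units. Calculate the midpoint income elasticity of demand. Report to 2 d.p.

0.39

ΔQ = 354.2 − 340 = 14.2; midpoint Q̄ = (340 + 354.2)/2 = 347.1.
ΔI = 21980 − 19800 = 2180; midpoint Ī = (19800 + 21980)/2 = 20890.
η = (ΔQ/Q̄) ÷ (ΔI/Ī) = (14.2/347.1) ÷ (2180/20890) = 0.39.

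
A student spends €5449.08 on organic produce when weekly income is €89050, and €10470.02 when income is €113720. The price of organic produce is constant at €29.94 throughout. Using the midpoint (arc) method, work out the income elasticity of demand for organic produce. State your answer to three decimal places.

2.592

With a constant price, Q₁ = 5449.08/29.94 = 182.000 and Q₂ = 10470.02/29.94 = 349.700 (equivalently, work directly with expenditure since P cancels).
Midpoint %ΔQ = (10470.02 − 5449.08)/7959.55 = 0.63081; midpoint %ΔI = (113720 − 89050)/101385 = 0.24333.
η = 0.63081 / 0.24333 = 2.592.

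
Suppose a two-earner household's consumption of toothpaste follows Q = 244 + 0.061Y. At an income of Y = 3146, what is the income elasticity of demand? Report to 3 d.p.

0.440

At Y = 3146: Q = 435.906.
dQ/dY = 0.061.
η = (dQ/dY)·(Y/Q) = 0.061 × (3146/435.906) = 0.440.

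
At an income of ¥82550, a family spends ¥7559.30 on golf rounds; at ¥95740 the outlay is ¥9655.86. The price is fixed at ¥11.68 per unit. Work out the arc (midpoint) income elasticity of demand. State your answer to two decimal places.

1.65

With a constant price, Q₁ = 7559.30/11.68 = 647.200 and Q₂ = 9655.86/11.68 = 826.700 (equivalently, work directly with expenditure since P cancels).
Midpoint %ΔQ = (9655.86 − 7559.30)/8607.58 = 0.24357; midpoint %ΔI = (95740 − 82550)/89145 = 0.14796.
η = 0.24357 / 0.14796 = 1.65.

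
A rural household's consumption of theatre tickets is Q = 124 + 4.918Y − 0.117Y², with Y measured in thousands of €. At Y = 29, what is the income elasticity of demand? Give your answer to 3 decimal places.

At Y = 29: Q = 168.2250.
dQ/dY = 4.918 − 0.234Y = -1.86800.
η = (dQ/dY)·(Y/Q) = -1.86800 × (29/168.2250) = -0.322.

-0.322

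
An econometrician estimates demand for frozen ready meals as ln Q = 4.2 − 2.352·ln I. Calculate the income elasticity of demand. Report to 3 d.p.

-2.352

In a log-linear demand, the coefficient on ln I is the income elasticity.
So η = -2.352.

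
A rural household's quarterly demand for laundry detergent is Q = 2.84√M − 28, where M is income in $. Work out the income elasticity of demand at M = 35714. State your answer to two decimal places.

At M = 35714: Q = 508.707.
dQ/dM = 2.84/(2√M) = 0.00751396 at this income.
η = (dQ/dM)·(M/Q) = 0.00751396 × (35714/508.707) = 0.53.

0.53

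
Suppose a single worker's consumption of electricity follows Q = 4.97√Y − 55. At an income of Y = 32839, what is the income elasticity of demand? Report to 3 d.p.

0.533

At Y = 32839: Q = 845.640.
dQ/dY = 4.97/(2√Y) = 0.013713 at this income.
η = (dQ/dY)·(Y/Q) = 0.013713 × (32839/845.640) = 0.533.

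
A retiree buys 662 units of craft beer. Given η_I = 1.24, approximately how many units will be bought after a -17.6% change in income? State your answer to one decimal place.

517.5

%ΔQ ≈ η × %ΔI = 1.24 × (-17.6%) = -21.824%.
New Q ≈ 662 × (1 − 0.21824) = 517.5.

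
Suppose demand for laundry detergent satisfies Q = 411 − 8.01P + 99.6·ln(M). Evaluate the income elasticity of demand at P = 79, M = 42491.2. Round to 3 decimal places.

0.119

At P = 79, M = 42491.2: Q = 839.652.
Holding P constant, ∂Q/∂M = 99.6/M = 0.00234401.
η_M = (∂Q/∂M)·(M/Q) = 0.00234401 × (42491.2/839.652) = 0.119.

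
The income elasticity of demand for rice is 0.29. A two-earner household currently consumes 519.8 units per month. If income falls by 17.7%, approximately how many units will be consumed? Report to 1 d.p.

%ΔQ ≈ η × %ΔI = 0.29 × (-17.7%) = -5.133%.
New Q ≈ 519.8 × (1 − 0.05133) = 493.1.

493.1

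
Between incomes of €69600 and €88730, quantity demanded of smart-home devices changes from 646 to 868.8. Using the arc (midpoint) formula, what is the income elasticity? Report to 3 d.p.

ΔQ = 868.8 − 646 = 222.8; midpoint Q̄ = (646 + 868.8)/2 = 757.4.
ΔI = 88730 − 69600 = 19130; midpoint Ī = (69600 + 88730)/2 = 79165.
η = (ΔQ/Q̄) ÷ (ΔI/Ī) = (222.8/757.4) ÷ (19130/79165) = 1.217.

1.217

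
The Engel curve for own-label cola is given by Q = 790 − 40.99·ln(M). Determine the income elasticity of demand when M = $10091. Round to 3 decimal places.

At M = 10091: Q = 412.097.
dQ/dM = -40.99/M = -0.00406204 at this income.
η = (dQ/dM)·(M/Q) = -0.00406204 × (10091/412.097) = -0.099.

-0.099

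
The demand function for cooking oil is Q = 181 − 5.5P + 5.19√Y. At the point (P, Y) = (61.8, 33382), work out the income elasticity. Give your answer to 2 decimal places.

0.60

At P = 61.8, Y = 33382: Q = 789.351.
Holding P constant, ∂Q/∂Y = 5.19/(2√Y) = 0.014203.
η_Y = (∂Q/∂Y)·(Y/Q) = 0.014203 × (33382/789.351) = 0.60.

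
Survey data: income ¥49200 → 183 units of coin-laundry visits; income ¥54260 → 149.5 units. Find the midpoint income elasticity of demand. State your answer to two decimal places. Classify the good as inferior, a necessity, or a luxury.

ΔQ = 149.5 − 183 = -33.5; midpoint Q̄ = (183 + 149.5)/2 = 166.25.
ΔI = 54260 − 49200 = 5060; midpoint Ī = (49200 + 54260)/2 = 51730.
η = (ΔQ/Q̄) ÷ (ΔI/Ī) = (-33.5/166.25) ÷ (5060/51730) = -2.06.
η < 0 ⇒ inferior good.

-2.06 (inferior good)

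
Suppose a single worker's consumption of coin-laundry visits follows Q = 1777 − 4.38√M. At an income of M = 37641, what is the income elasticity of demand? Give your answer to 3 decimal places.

-0.458

At M = 37641: Q = 927.224.
dQ/dM = -4.38/(2√M) = -0.0112879 at this income.
η = (dQ/dM)·(M/Q) = -0.0112879 × (37641/927.224) = -0.458.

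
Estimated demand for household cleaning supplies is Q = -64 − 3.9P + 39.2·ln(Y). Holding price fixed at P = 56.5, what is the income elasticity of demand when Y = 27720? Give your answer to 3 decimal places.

At P = 56.5, Y = 27720: Q = 116.662.
Holding P constant, ∂Q/∂Y = 39.2/Y = 0.00141414.
η_Y = (∂Q/∂Y)·(Y/Q) = 0.00141414 × (27720/116.662) = 0.336.

0.336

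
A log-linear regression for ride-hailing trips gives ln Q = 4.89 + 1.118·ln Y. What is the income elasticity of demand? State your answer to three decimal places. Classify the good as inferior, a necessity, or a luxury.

1.118 (luxury)

In a log-linear demand, the coefficient on ln Y is the income elasticity.
So η = 1.118.
η > 1 ⇒ luxury.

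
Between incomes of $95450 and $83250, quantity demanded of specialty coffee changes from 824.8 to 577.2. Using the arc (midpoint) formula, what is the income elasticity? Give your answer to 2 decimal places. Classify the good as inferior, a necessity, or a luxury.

2.59 (luxury)

ΔQ = 577.2 − 824.8 = -247.6; midpoint Q̄ = (824.8 + 577.2)/2 = 701.
ΔI = 83250 − 95450 = -12200; midpoint Ī = (95450 + 83250)/2 = 89350.
η = (ΔQ/Q̄) ÷ (ΔI/Ī) = (-247.6/701) ÷ (-12200/89350) = 2.59.
η > 1 ⇒ luxury.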